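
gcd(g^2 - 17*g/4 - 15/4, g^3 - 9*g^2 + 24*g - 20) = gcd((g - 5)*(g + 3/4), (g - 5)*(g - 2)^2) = g - 5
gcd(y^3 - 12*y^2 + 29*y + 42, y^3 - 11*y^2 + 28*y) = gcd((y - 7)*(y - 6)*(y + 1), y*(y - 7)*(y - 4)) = y - 7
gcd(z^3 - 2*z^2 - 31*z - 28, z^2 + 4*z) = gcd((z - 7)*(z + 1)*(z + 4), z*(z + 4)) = z + 4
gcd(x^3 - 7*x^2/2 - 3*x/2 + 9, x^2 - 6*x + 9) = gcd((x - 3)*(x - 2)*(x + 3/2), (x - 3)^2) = x - 3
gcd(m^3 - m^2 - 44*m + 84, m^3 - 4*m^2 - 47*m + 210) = m^2 + m - 42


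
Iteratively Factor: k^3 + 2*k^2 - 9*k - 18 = (k + 3)*(k^2 - k - 6) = (k - 3)*(k + 3)*(k + 2)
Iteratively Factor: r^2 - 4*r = (r)*(r - 4)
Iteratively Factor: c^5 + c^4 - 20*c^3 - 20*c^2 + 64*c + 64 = (c + 2)*(c^4 - c^3 - 18*c^2 + 16*c + 32) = (c - 4)*(c + 2)*(c^3 + 3*c^2 - 6*c - 8) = (c - 4)*(c + 1)*(c + 2)*(c^2 + 2*c - 8) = (c - 4)*(c - 2)*(c + 1)*(c + 2)*(c + 4)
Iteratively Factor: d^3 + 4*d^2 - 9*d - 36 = (d - 3)*(d^2 + 7*d + 12) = (d - 3)*(d + 4)*(d + 3)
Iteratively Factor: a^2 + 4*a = (a)*(a + 4)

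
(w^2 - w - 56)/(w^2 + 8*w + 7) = (w - 8)/(w + 1)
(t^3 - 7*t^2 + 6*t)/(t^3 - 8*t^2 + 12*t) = (t - 1)/(t - 2)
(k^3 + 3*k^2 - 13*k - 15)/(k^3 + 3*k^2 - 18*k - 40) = (k^2 - 2*k - 3)/(k^2 - 2*k - 8)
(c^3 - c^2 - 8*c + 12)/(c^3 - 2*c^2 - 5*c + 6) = (c^3 - c^2 - 8*c + 12)/(c^3 - 2*c^2 - 5*c + 6)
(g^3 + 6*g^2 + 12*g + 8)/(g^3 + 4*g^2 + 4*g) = (g + 2)/g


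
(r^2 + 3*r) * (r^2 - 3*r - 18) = r^4 - 27*r^2 - 54*r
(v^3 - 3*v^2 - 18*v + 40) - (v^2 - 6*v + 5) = v^3 - 4*v^2 - 12*v + 35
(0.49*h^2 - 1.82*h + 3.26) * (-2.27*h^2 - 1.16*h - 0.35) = -1.1123*h^4 + 3.563*h^3 - 5.4605*h^2 - 3.1446*h - 1.141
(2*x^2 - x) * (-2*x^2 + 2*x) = -4*x^4 + 6*x^3 - 2*x^2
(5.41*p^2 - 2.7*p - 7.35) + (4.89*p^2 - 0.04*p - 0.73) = 10.3*p^2 - 2.74*p - 8.08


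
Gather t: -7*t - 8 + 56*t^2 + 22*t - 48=56*t^2 + 15*t - 56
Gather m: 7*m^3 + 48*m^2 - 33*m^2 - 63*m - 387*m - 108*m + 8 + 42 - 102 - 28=7*m^3 + 15*m^2 - 558*m - 80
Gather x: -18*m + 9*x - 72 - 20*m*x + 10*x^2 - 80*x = -18*m + 10*x^2 + x*(-20*m - 71) - 72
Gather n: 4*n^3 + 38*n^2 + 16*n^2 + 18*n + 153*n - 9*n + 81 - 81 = 4*n^3 + 54*n^2 + 162*n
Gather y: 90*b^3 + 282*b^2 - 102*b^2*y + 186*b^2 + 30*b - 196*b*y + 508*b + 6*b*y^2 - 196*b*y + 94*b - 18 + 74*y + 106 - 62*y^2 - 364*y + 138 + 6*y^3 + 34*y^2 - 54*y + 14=90*b^3 + 468*b^2 + 632*b + 6*y^3 + y^2*(6*b - 28) + y*(-102*b^2 - 392*b - 344) + 240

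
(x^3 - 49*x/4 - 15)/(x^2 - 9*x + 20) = (x^2 + 4*x + 15/4)/(x - 5)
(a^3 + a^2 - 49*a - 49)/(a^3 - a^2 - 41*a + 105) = (a^2 - 6*a - 7)/(a^2 - 8*a + 15)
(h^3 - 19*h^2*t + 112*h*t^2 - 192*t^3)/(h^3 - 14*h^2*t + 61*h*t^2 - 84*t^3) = (h^2 - 16*h*t + 64*t^2)/(h^2 - 11*h*t + 28*t^2)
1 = 1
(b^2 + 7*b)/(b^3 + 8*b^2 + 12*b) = (b + 7)/(b^2 + 8*b + 12)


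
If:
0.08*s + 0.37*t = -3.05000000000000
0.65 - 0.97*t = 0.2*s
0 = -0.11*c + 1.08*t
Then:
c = 1805.45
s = -888.61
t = 183.89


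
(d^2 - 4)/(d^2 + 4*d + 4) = (d - 2)/(d + 2)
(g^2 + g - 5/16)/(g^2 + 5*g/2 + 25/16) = (4*g - 1)/(4*g + 5)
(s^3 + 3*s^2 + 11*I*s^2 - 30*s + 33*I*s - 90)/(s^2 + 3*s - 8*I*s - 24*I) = (s^2 + 11*I*s - 30)/(s - 8*I)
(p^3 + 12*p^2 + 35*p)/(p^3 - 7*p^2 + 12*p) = (p^2 + 12*p + 35)/(p^2 - 7*p + 12)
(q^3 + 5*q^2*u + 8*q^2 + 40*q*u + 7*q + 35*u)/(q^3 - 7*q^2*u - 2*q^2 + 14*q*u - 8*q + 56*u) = (q^3 + 5*q^2*u + 8*q^2 + 40*q*u + 7*q + 35*u)/(q^3 - 7*q^2*u - 2*q^2 + 14*q*u - 8*q + 56*u)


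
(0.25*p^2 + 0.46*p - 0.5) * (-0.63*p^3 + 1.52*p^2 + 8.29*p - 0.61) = -0.1575*p^5 + 0.0902*p^4 + 3.0867*p^3 + 2.9009*p^2 - 4.4256*p + 0.305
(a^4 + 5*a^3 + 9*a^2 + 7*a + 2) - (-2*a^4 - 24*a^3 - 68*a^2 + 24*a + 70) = 3*a^4 + 29*a^3 + 77*a^2 - 17*a - 68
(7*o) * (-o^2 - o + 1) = -7*o^3 - 7*o^2 + 7*o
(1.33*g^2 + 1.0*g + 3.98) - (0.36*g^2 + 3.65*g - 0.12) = 0.97*g^2 - 2.65*g + 4.1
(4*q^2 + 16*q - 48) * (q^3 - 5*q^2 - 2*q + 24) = 4*q^5 - 4*q^4 - 136*q^3 + 304*q^2 + 480*q - 1152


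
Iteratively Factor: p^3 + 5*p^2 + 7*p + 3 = (p + 3)*(p^2 + 2*p + 1) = (p + 1)*(p + 3)*(p + 1)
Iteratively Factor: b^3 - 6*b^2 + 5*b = (b - 5)*(b^2 - b) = b*(b - 5)*(b - 1)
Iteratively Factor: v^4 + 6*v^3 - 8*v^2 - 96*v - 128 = (v - 4)*(v^3 + 10*v^2 + 32*v + 32) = (v - 4)*(v + 2)*(v^2 + 8*v + 16) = (v - 4)*(v + 2)*(v + 4)*(v + 4)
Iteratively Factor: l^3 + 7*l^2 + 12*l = (l + 3)*(l^2 + 4*l) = l*(l + 3)*(l + 4)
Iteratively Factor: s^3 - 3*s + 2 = (s - 1)*(s^2 + s - 2) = (s - 1)^2*(s + 2)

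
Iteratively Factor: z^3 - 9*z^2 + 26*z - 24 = (z - 2)*(z^2 - 7*z + 12) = (z - 4)*(z - 2)*(z - 3)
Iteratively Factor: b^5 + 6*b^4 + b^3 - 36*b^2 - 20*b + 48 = (b + 2)*(b^4 + 4*b^3 - 7*b^2 - 22*b + 24) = (b + 2)*(b + 4)*(b^3 - 7*b + 6) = (b - 2)*(b + 2)*(b + 4)*(b^2 + 2*b - 3) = (b - 2)*(b - 1)*(b + 2)*(b + 4)*(b + 3)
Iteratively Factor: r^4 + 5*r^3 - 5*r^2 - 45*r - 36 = (r + 3)*(r^3 + 2*r^2 - 11*r - 12) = (r + 1)*(r + 3)*(r^2 + r - 12) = (r + 1)*(r + 3)*(r + 4)*(r - 3)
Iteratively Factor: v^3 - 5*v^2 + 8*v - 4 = (v - 2)*(v^2 - 3*v + 2) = (v - 2)^2*(v - 1)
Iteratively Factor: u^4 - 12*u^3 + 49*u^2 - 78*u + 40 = (u - 1)*(u^3 - 11*u^2 + 38*u - 40) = (u - 4)*(u - 1)*(u^2 - 7*u + 10) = (u - 4)*(u - 2)*(u - 1)*(u - 5)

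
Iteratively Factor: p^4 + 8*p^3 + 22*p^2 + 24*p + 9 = (p + 1)*(p^3 + 7*p^2 + 15*p + 9) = (p + 1)*(p + 3)*(p^2 + 4*p + 3) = (p + 1)*(p + 3)^2*(p + 1)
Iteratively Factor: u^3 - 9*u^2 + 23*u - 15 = (u - 5)*(u^2 - 4*u + 3) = (u - 5)*(u - 3)*(u - 1)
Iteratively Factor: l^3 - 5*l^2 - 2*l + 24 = (l + 2)*(l^2 - 7*l + 12) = (l - 3)*(l + 2)*(l - 4)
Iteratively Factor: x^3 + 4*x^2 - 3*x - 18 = (x + 3)*(x^2 + x - 6) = (x + 3)^2*(x - 2)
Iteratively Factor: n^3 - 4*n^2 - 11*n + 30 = (n - 2)*(n^2 - 2*n - 15) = (n - 2)*(n + 3)*(n - 5)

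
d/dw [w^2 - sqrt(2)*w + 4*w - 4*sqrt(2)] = 2*w - sqrt(2) + 4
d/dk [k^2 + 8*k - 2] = 2*k + 8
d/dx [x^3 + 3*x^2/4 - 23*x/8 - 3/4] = 3*x^2 + 3*x/2 - 23/8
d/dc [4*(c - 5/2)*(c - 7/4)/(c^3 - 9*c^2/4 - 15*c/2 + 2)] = 4*(-16*c^4 + 136*c^3 - 483*c^2 + 379*c + 389)/(16*c^6 - 72*c^5 - 159*c^4 + 604*c^3 + 756*c^2 - 480*c + 64)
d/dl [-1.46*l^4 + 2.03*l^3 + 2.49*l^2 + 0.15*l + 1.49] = -5.84*l^3 + 6.09*l^2 + 4.98*l + 0.15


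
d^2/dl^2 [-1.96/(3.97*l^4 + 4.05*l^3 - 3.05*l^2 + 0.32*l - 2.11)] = ((93.3744*l^2 + 47.628*l - 11.956)*(3.97*l^4 + 4.05*l^3 - 3.05*l^2 + 0.32*l - 2.11) - 1.96*(15.88*l^3 + 12.15*l^2 - 6.1*l + 0.32)*(31.76*l^3 + 24.3*l^2 - 12.2*l + 0.64))/(3.97*l^4 + 4.05*l^3 - 3.05*l^2 + 0.32*l - 2.11)^3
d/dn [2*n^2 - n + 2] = 4*n - 1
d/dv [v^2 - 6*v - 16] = 2*v - 6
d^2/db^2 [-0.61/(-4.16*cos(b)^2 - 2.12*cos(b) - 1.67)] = (-42.225664*(1 - cos(b)^2)^2 - 16.139136*cos(b)^3 - 6.903248*cos(b)^2 + 34.437916*cos(b) + 39.233248)/(4.16*cos(b)^2 + 2.12*cos(b) + 1.67)^3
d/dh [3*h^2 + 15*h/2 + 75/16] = 6*h + 15/2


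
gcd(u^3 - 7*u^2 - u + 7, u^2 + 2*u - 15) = 1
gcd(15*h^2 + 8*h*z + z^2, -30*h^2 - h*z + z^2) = 5*h + z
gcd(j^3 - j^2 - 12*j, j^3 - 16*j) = j^2 - 4*j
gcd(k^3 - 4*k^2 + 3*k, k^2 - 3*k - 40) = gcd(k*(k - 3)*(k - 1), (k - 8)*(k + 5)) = 1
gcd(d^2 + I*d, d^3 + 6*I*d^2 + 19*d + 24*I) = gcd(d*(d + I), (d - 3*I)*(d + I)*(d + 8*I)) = d + I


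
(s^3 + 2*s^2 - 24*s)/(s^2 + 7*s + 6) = s*(s - 4)/(s + 1)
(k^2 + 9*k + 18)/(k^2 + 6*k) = (k + 3)/k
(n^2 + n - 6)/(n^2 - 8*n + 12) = (n + 3)/(n - 6)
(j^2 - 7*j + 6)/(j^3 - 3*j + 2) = (j - 6)/(j^2 + j - 2)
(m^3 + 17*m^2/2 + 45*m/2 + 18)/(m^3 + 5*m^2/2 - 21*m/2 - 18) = (m + 3)/(m - 3)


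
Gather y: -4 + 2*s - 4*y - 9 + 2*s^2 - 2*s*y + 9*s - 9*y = 2*s^2 + 11*s + y*(-2*s - 13) - 13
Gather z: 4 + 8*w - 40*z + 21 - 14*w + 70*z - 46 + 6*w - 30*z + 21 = 0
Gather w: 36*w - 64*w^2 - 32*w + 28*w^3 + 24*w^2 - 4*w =28*w^3 - 40*w^2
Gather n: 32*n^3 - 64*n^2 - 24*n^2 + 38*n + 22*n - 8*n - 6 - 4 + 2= 32*n^3 - 88*n^2 + 52*n - 8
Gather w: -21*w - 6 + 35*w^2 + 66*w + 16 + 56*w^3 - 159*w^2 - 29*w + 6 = 56*w^3 - 124*w^2 + 16*w + 16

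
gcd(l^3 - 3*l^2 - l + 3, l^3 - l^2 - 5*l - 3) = l^2 - 2*l - 3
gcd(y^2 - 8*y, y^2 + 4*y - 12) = 1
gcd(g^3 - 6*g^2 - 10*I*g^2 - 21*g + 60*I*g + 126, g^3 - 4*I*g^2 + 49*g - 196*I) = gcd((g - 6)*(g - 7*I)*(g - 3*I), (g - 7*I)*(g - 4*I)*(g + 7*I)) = g - 7*I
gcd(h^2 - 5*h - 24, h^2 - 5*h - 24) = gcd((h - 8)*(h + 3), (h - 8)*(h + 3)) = h^2 - 5*h - 24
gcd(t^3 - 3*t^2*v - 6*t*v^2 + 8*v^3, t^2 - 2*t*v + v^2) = t - v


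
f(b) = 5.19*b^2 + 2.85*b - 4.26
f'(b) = 10.38*b + 2.85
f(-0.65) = -3.92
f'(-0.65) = -3.90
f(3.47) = 68.12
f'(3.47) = 38.87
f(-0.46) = -4.47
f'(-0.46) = -1.92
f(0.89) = 2.39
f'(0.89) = 12.09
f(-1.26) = 0.39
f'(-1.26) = -10.23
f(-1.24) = 0.19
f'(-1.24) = -10.02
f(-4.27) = 78.20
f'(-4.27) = -41.47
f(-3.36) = 44.76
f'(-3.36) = -32.03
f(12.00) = 777.30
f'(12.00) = 127.41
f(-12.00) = 708.90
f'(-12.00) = -121.71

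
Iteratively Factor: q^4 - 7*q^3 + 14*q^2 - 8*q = (q - 1)*(q^3 - 6*q^2 + 8*q) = (q - 4)*(q - 1)*(q^2 - 2*q) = (q - 4)*(q - 2)*(q - 1)*(q)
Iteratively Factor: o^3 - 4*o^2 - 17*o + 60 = (o + 4)*(o^2 - 8*o + 15) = (o - 5)*(o + 4)*(o - 3)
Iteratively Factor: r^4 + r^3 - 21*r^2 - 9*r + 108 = (r - 3)*(r^3 + 4*r^2 - 9*r - 36) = (r - 3)^2*(r^2 + 7*r + 12) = (r - 3)^2*(r + 4)*(r + 3)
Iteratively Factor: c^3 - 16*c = (c - 4)*(c^2 + 4*c) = c*(c - 4)*(c + 4)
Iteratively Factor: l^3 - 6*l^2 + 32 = (l - 4)*(l^2 - 2*l - 8) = (l - 4)*(l + 2)*(l - 4)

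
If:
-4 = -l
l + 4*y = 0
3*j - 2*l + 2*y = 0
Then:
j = 10/3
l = 4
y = -1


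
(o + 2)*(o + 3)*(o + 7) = o^3 + 12*o^2 + 41*o + 42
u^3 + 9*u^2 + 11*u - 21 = (u - 1)*(u + 3)*(u + 7)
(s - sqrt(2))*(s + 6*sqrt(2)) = s^2 + 5*sqrt(2)*s - 12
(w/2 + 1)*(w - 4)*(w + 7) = w^3/2 + 5*w^2/2 - 11*w - 28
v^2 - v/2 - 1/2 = (v - 1)*(v + 1/2)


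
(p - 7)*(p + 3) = p^2 - 4*p - 21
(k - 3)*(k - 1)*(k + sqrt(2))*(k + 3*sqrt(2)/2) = k^4 - 4*k^3 + 5*sqrt(2)*k^3/2 - 10*sqrt(2)*k^2 + 6*k^2 - 12*k + 15*sqrt(2)*k/2 + 9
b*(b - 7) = b^2 - 7*b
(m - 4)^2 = m^2 - 8*m + 16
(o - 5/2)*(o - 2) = o^2 - 9*o/2 + 5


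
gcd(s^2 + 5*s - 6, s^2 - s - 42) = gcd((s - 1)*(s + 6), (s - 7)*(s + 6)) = s + 6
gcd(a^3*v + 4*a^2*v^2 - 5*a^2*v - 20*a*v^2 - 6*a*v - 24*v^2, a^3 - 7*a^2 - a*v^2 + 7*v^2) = 1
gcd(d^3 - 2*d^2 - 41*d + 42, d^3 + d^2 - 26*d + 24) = d^2 + 5*d - 6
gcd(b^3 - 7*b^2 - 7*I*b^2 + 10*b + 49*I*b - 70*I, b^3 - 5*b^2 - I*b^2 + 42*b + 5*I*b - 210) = b^2 + b*(-5 - 7*I) + 35*I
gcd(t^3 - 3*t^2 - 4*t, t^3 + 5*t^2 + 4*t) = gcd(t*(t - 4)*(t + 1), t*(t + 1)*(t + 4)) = t^2 + t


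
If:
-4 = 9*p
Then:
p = -4/9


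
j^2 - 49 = (j - 7)*(j + 7)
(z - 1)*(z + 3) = z^2 + 2*z - 3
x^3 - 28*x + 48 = (x - 4)*(x - 2)*(x + 6)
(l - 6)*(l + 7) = l^2 + l - 42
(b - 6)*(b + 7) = b^2 + b - 42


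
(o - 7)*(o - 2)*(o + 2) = o^3 - 7*o^2 - 4*o + 28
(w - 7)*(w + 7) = w^2 - 49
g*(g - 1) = g^2 - g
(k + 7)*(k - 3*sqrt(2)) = k^2 - 3*sqrt(2)*k + 7*k - 21*sqrt(2)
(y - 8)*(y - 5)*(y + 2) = y^3 - 11*y^2 + 14*y + 80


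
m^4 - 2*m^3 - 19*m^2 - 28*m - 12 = (m - 6)*(m + 1)^2*(m + 2)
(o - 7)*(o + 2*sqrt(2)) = o^2 - 7*o + 2*sqrt(2)*o - 14*sqrt(2)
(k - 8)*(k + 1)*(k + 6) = k^3 - k^2 - 50*k - 48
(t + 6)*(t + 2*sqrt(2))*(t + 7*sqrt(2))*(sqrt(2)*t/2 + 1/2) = sqrt(2)*t^4/2 + 3*sqrt(2)*t^3 + 19*t^3/2 + 37*sqrt(2)*t^2/2 + 57*t^2 + 14*t + 111*sqrt(2)*t + 84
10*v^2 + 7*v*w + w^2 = (2*v + w)*(5*v + w)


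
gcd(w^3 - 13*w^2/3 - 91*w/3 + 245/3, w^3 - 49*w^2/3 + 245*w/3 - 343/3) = w^2 - 28*w/3 + 49/3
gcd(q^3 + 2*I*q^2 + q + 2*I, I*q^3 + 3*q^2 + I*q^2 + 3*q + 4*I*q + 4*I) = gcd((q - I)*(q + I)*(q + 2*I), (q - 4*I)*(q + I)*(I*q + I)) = q + I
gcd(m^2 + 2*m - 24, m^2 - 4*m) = m - 4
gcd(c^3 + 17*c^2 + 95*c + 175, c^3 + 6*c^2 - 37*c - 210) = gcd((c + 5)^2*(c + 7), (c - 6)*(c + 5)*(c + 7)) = c^2 + 12*c + 35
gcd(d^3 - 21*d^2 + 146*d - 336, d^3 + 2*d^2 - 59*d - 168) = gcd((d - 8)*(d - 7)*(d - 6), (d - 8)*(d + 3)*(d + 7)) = d - 8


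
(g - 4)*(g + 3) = g^2 - g - 12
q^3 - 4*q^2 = q^2*(q - 4)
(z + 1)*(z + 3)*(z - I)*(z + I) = z^4 + 4*z^3 + 4*z^2 + 4*z + 3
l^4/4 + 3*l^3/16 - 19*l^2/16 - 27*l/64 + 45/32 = (l/4 + 1/2)*(l - 3/2)*(l - 5/4)*(l + 3/2)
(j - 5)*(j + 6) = j^2 + j - 30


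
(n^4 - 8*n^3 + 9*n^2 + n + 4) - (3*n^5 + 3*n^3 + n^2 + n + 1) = -3*n^5 + n^4 - 11*n^3 + 8*n^2 + 3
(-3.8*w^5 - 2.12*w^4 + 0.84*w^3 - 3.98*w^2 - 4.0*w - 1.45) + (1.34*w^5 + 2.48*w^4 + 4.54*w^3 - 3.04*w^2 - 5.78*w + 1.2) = -2.46*w^5 + 0.36*w^4 + 5.38*w^3 - 7.02*w^2 - 9.78*w - 0.25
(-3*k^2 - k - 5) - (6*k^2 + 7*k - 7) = -9*k^2 - 8*k + 2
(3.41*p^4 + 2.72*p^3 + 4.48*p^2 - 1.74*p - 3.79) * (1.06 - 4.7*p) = -16.027*p^5 - 9.1694*p^4 - 18.1728*p^3 + 12.9268*p^2 + 15.9686*p - 4.0174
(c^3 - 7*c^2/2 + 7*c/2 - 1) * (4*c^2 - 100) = 4*c^5 - 14*c^4 - 86*c^3 + 346*c^2 - 350*c + 100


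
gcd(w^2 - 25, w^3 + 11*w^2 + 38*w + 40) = w + 5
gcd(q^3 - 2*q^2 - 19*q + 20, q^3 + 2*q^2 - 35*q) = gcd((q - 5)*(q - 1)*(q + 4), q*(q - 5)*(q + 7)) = q - 5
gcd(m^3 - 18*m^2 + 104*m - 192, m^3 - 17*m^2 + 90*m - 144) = m^2 - 14*m + 48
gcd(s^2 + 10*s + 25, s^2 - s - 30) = s + 5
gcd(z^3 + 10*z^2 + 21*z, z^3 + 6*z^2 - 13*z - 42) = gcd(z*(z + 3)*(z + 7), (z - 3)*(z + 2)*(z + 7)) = z + 7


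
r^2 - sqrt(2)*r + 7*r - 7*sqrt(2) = (r + 7)*(r - sqrt(2))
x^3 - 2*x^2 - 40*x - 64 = (x - 8)*(x + 2)*(x + 4)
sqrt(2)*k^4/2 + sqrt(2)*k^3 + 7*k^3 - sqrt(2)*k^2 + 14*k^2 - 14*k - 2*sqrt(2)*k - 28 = (k - sqrt(2))*(k + sqrt(2))*(k + 7*sqrt(2))*(sqrt(2)*k/2 + sqrt(2))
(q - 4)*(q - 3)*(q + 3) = q^3 - 4*q^2 - 9*q + 36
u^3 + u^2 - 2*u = u*(u - 1)*(u + 2)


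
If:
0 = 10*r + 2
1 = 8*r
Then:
No Solution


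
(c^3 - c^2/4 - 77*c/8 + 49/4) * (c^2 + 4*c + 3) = c^5 + 15*c^4/4 - 61*c^3/8 - 27*c^2 + 161*c/8 + 147/4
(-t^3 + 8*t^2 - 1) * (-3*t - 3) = 3*t^4 - 21*t^3 - 24*t^2 + 3*t + 3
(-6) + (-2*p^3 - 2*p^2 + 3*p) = -2*p^3 - 2*p^2 + 3*p - 6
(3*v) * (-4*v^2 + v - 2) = -12*v^3 + 3*v^2 - 6*v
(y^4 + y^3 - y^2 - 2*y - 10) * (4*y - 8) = 4*y^5 - 4*y^4 - 12*y^3 - 24*y + 80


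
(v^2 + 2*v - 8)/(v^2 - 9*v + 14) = (v + 4)/(v - 7)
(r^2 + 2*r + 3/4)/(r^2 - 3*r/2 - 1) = (r + 3/2)/(r - 2)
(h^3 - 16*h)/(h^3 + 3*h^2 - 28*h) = (h + 4)/(h + 7)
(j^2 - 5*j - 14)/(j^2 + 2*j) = (j - 7)/j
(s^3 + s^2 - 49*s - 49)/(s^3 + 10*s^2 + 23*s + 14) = (s - 7)/(s + 2)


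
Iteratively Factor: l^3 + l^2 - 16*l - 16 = (l - 4)*(l^2 + 5*l + 4) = (l - 4)*(l + 4)*(l + 1)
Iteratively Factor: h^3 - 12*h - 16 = (h + 2)*(h^2 - 2*h - 8) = (h + 2)^2*(h - 4)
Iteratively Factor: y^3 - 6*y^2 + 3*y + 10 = (y + 1)*(y^2 - 7*y + 10) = (y - 2)*(y + 1)*(y - 5)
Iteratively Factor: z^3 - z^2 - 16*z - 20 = (z + 2)*(z^2 - 3*z - 10) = (z - 5)*(z + 2)*(z + 2)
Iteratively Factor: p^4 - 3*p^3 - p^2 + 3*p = (p - 3)*(p^3 - p) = p*(p - 3)*(p^2 - 1) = p*(p - 3)*(p + 1)*(p - 1)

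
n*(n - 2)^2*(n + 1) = n^4 - 3*n^3 + 4*n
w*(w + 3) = w^2 + 3*w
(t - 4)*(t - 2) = t^2 - 6*t + 8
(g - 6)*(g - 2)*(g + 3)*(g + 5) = g^4 - 37*g^2 - 24*g + 180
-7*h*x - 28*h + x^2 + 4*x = (-7*h + x)*(x + 4)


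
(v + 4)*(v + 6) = v^2 + 10*v + 24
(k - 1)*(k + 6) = k^2 + 5*k - 6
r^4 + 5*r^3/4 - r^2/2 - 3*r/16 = r*(r - 1/2)*(r + 1/4)*(r + 3/2)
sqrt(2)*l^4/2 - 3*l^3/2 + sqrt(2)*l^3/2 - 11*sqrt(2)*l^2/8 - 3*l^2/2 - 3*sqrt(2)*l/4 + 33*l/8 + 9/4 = (l - 3/2)*(l + 1/2)*(l - 3*sqrt(2)/2)*(sqrt(2)*l/2 + sqrt(2))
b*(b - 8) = b^2 - 8*b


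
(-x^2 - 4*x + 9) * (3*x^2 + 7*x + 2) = -3*x^4 - 19*x^3 - 3*x^2 + 55*x + 18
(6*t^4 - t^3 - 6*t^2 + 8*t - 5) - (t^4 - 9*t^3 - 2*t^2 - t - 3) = 5*t^4 + 8*t^3 - 4*t^2 + 9*t - 2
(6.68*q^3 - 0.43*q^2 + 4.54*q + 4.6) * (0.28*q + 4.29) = 1.8704*q^4 + 28.5368*q^3 - 0.5735*q^2 + 20.7646*q + 19.734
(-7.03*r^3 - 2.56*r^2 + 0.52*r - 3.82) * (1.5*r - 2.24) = -10.545*r^4 + 11.9072*r^3 + 6.5144*r^2 - 6.8948*r + 8.5568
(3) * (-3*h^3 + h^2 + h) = -9*h^3 + 3*h^2 + 3*h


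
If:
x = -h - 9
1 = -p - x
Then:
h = -x - 9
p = -x - 1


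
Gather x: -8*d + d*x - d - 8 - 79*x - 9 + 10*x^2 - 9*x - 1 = -9*d + 10*x^2 + x*(d - 88) - 18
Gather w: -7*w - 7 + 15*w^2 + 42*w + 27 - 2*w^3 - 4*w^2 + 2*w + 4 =-2*w^3 + 11*w^2 + 37*w + 24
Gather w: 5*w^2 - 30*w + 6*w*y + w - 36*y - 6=5*w^2 + w*(6*y - 29) - 36*y - 6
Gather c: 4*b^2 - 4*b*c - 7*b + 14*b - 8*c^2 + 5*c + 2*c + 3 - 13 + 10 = 4*b^2 + 7*b - 8*c^2 + c*(7 - 4*b)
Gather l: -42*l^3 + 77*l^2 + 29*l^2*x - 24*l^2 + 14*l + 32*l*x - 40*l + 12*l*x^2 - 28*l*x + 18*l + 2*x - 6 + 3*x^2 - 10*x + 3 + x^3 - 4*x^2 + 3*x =-42*l^3 + l^2*(29*x + 53) + l*(12*x^2 + 4*x - 8) + x^3 - x^2 - 5*x - 3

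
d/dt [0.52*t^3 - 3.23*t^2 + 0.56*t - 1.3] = 1.56*t^2 - 6.46*t + 0.56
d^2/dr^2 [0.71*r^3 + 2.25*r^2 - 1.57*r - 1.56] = 4.26*r + 4.5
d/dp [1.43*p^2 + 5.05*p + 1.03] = 2.86*p + 5.05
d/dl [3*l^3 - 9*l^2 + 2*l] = 9*l^2 - 18*l + 2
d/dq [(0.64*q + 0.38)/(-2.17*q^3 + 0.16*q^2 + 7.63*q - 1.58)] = (2.7776*q^3 + 2.3714*q^2 - 0.1216*q - 3.9106)/(4.7089*q^6 - 0.6944*q^5 - 33.0886*q^4 + 9.2988*q^3 + 57.7113*q^2 - 24.1108*q + 2.4964)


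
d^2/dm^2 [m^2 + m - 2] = 2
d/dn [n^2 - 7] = 2*n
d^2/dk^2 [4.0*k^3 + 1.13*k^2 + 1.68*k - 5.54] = 24.0*k + 2.26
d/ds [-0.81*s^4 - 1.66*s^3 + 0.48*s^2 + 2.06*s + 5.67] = -3.24*s^3 - 4.98*s^2 + 0.96*s + 2.06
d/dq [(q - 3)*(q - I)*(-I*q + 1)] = I*(-3*q^2 + 6*q - 1)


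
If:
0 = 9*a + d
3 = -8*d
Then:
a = 1/24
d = -3/8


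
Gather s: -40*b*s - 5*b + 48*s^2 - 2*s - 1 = -5*b + 48*s^2 + s*(-40*b - 2) - 1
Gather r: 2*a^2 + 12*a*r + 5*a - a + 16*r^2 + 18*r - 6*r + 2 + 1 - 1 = 2*a^2 + 4*a + 16*r^2 + r*(12*a + 12) + 2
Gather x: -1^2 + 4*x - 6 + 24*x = 28*x - 7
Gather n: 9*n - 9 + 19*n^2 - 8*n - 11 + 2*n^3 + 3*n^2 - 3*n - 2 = 2*n^3 + 22*n^2 - 2*n - 22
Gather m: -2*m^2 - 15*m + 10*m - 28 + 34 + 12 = -2*m^2 - 5*m + 18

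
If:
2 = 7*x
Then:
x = 2/7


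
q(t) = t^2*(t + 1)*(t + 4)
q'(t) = t^2*(t + 1) + t^2*(t + 4) + 2*t*(t + 1)*(t + 4) = t*(4*t^2 + 15*t + 8)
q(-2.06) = -8.73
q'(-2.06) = 12.21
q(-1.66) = -4.26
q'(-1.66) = 9.76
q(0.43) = 1.17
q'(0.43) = 6.53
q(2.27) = 105.65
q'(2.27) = 142.24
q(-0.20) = 0.12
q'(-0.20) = -1.03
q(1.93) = 64.72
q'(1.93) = 100.07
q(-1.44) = -2.34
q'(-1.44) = 7.64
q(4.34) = 838.85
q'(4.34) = 644.24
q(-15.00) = 34650.00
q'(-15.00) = -10245.00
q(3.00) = 252.00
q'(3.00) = 267.00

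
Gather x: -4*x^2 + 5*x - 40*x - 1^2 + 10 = -4*x^2 - 35*x + 9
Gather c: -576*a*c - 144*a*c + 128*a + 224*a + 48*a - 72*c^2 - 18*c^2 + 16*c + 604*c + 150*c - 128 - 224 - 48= 400*a - 90*c^2 + c*(770 - 720*a) - 400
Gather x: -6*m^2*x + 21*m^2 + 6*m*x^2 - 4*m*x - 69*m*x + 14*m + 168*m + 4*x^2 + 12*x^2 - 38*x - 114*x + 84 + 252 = 21*m^2 + 182*m + x^2*(6*m + 16) + x*(-6*m^2 - 73*m - 152) + 336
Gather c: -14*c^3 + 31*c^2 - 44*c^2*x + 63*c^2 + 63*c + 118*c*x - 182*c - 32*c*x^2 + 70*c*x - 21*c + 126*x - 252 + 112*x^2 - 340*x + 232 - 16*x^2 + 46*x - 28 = -14*c^3 + c^2*(94 - 44*x) + c*(-32*x^2 + 188*x - 140) + 96*x^2 - 168*x - 48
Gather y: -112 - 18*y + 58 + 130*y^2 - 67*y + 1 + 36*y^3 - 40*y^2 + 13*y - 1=36*y^3 + 90*y^2 - 72*y - 54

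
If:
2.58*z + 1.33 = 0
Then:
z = -0.52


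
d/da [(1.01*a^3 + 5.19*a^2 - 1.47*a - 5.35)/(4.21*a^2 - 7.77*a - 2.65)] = (4.2521*a^4 - 15.6954*a^3 - 42.1671*a^2 + 17.54*a - 37.674)/(17.7241*a^4 - 65.4234*a^3 + 38.0599*a^2 + 41.181*a + 7.0225)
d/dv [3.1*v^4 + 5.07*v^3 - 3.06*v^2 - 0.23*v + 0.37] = 12.4*v^3 + 15.21*v^2 - 6.12*v - 0.23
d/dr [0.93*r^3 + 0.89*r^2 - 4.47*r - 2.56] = 2.79*r^2 + 1.78*r - 4.47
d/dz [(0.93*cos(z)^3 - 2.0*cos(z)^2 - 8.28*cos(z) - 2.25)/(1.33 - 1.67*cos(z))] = (3.1062*cos(z)^3 - 7.0507*cos(z)^2 + 5.32*cos(z) + 14.7699)*sin(z)/(2.7889*cos(z)^2 - 4.4422*cos(z) + 1.7689)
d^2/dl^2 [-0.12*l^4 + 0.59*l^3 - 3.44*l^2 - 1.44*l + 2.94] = -1.44*l^2 + 3.54*l - 6.88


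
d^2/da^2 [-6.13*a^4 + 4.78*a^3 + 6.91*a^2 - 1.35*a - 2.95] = -73.56*a^2 + 28.68*a + 13.82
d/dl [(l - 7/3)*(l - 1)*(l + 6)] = 3*l^2 + 16*l/3 - 53/3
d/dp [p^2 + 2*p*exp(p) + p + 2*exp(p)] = 2*p*exp(p) + 2*p + 4*exp(p) + 1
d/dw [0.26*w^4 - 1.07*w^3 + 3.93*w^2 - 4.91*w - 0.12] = 1.04*w^3 - 3.21*w^2 + 7.86*w - 4.91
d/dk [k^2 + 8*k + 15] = 2*k + 8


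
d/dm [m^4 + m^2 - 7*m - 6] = 4*m^3 + 2*m - 7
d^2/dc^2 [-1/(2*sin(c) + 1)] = 2*(2*sin(c)^2 - sin(c) - 4)/(2*sin(c) + 1)^3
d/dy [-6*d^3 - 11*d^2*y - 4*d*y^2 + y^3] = -11*d^2 - 8*d*y + 3*y^2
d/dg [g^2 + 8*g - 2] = 2*g + 8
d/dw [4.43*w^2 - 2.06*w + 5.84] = 8.86*w - 2.06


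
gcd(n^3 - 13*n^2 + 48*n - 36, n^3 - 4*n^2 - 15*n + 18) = n^2 - 7*n + 6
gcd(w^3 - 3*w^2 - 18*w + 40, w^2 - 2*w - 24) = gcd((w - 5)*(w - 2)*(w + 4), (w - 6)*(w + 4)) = w + 4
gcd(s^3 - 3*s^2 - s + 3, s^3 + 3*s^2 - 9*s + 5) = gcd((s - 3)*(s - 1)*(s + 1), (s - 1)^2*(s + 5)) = s - 1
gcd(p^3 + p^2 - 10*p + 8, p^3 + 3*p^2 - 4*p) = p^2 + 3*p - 4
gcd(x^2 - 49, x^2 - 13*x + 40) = 1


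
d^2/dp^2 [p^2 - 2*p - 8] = 2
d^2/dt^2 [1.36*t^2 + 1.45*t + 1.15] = 2.72000000000000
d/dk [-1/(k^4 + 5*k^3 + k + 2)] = (4*k^3 + 15*k^2 + 1)/(k^4 + 5*k^3 + k + 2)^2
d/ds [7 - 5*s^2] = -10*s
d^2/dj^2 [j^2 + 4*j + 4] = 2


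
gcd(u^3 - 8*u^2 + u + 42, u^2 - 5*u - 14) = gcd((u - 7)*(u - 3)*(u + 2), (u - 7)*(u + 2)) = u^2 - 5*u - 14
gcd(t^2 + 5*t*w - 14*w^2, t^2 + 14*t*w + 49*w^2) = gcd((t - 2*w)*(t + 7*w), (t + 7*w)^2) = t + 7*w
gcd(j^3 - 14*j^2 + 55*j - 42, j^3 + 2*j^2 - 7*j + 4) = j - 1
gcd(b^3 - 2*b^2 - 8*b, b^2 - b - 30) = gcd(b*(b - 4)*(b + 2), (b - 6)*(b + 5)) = 1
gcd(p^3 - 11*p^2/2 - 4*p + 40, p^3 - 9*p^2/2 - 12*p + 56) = p^2 - 8*p + 16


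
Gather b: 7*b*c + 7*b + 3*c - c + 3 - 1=b*(7*c + 7) + 2*c + 2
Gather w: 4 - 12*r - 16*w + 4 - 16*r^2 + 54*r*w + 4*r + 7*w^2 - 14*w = -16*r^2 - 8*r + 7*w^2 + w*(54*r - 30) + 8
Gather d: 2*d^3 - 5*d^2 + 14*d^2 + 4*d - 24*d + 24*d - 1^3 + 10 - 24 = 2*d^3 + 9*d^2 + 4*d - 15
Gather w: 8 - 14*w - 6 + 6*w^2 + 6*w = 6*w^2 - 8*w + 2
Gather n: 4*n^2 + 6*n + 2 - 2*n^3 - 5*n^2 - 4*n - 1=-2*n^3 - n^2 + 2*n + 1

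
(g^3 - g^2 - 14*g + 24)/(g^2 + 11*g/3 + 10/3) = 3*(g^3 - g^2 - 14*g + 24)/(3*g^2 + 11*g + 10)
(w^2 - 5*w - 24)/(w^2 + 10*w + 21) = (w - 8)/(w + 7)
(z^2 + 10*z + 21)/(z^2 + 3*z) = (z + 7)/z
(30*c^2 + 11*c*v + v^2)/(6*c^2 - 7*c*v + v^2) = (30*c^2 + 11*c*v + v^2)/(6*c^2 - 7*c*v + v^2)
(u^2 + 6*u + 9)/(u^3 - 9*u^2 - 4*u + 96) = (u + 3)/(u^2 - 12*u + 32)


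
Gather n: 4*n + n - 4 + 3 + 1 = 5*n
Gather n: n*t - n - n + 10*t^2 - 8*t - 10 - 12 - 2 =n*(t - 2) + 10*t^2 - 8*t - 24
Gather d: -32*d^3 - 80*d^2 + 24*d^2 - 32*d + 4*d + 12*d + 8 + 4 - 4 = -32*d^3 - 56*d^2 - 16*d + 8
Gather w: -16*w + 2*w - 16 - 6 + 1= -14*w - 21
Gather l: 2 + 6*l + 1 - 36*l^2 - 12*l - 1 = -36*l^2 - 6*l + 2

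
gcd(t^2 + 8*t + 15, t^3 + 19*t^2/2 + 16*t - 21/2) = t + 3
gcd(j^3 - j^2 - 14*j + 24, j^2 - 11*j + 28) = 1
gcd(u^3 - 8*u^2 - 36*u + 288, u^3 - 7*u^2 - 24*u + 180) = u - 6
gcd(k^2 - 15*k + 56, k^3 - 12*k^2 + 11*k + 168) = k^2 - 15*k + 56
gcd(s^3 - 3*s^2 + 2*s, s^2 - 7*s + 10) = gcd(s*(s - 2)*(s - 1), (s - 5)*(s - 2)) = s - 2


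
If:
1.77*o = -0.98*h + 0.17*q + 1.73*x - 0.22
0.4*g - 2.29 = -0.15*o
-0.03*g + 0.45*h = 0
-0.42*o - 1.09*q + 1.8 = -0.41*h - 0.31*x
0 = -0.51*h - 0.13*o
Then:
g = 6.35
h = 0.42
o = -1.66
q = 2.02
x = -1.53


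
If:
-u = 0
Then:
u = 0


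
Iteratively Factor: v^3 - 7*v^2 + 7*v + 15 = (v + 1)*(v^2 - 8*v + 15) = (v - 3)*(v + 1)*(v - 5)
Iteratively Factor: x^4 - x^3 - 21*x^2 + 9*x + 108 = (x + 3)*(x^3 - 4*x^2 - 9*x + 36) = (x - 4)*(x + 3)*(x^2 - 9) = (x - 4)*(x - 3)*(x + 3)*(x + 3)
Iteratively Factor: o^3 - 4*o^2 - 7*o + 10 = (o - 5)*(o^2 + o - 2) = (o - 5)*(o - 1)*(o + 2)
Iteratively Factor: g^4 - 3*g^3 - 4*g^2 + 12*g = (g + 2)*(g^3 - 5*g^2 + 6*g) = (g - 3)*(g + 2)*(g^2 - 2*g) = (g - 3)*(g - 2)*(g + 2)*(g)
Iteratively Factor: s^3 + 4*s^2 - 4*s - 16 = (s - 2)*(s^2 + 6*s + 8) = (s - 2)*(s + 4)*(s + 2)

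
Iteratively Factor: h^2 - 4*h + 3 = (h - 1)*(h - 3)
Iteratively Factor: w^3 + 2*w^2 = (w)*(w^2 + 2*w) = w^2*(w + 2)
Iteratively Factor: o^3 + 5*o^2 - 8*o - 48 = (o - 3)*(o^2 + 8*o + 16) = (o - 3)*(o + 4)*(o + 4)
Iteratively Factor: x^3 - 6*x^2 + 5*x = (x - 1)*(x^2 - 5*x) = (x - 5)*(x - 1)*(x)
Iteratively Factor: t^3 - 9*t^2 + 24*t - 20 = (t - 2)*(t^2 - 7*t + 10) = (t - 2)^2*(t - 5)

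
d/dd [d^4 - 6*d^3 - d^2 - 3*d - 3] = 4*d^3 - 18*d^2 - 2*d - 3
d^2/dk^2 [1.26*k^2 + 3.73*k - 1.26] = 2.52000000000000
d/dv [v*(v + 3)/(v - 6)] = (v^2 - 12*v - 18)/(v^2 - 12*v + 36)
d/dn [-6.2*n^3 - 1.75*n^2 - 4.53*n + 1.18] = -18.6*n^2 - 3.5*n - 4.53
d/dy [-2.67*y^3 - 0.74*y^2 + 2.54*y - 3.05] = -8.01*y^2 - 1.48*y + 2.54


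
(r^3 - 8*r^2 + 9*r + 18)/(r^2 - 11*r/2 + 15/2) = 2*(r^2 - 5*r - 6)/(2*r - 5)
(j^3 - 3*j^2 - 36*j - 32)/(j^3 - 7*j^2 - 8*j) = (j + 4)/j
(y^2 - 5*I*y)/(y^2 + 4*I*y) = (y - 5*I)/(y + 4*I)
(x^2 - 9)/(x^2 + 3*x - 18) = (x + 3)/(x + 6)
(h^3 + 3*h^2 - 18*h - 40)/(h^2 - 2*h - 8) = h + 5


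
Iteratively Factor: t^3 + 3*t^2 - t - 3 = (t - 1)*(t^2 + 4*t + 3) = (t - 1)*(t + 3)*(t + 1)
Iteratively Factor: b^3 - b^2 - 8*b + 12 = (b + 3)*(b^2 - 4*b + 4) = (b - 2)*(b + 3)*(b - 2)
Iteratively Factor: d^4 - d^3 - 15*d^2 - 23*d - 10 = (d + 1)*(d^3 - 2*d^2 - 13*d - 10) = (d + 1)*(d + 2)*(d^2 - 4*d - 5) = (d + 1)^2*(d + 2)*(d - 5)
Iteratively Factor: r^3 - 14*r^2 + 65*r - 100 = (r - 5)*(r^2 - 9*r + 20) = (r - 5)^2*(r - 4)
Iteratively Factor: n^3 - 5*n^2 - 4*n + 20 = (n + 2)*(n^2 - 7*n + 10) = (n - 2)*(n + 2)*(n - 5)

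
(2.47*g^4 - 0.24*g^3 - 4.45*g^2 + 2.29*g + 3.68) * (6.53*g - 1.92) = 16.1291*g^5 - 6.3096*g^4 - 28.5977*g^3 + 23.4977*g^2 + 19.6336*g - 7.0656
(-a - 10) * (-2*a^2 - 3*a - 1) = 2*a^3 + 23*a^2 + 31*a + 10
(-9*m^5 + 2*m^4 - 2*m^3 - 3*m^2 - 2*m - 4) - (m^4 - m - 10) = -9*m^5 + m^4 - 2*m^3 - 3*m^2 - m + 6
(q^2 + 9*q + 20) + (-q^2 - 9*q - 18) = 2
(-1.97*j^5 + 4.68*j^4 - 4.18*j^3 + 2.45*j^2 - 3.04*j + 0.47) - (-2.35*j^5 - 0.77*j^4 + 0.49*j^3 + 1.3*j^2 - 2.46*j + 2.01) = 0.38*j^5 + 5.45*j^4 - 4.67*j^3 + 1.15*j^2 - 0.58*j - 1.54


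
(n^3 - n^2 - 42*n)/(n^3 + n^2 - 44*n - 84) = n/(n + 2)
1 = 1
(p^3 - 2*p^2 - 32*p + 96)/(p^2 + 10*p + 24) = (p^2 - 8*p + 16)/(p + 4)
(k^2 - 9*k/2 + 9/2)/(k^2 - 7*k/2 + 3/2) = (2*k - 3)/(2*k - 1)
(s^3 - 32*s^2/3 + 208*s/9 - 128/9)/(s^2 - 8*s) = s - 8/3 + 16/(9*s)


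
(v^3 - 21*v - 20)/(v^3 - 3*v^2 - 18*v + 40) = (v + 1)/(v - 2)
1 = 1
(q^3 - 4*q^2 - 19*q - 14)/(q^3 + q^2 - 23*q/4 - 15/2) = 4*(q^2 - 6*q - 7)/(4*q^2 - 4*q - 15)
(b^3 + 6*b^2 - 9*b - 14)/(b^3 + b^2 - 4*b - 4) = (b + 7)/(b + 2)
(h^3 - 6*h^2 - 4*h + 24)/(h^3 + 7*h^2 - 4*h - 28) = (h - 6)/(h + 7)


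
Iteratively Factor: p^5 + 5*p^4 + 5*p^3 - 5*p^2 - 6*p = (p)*(p^4 + 5*p^3 + 5*p^2 - 5*p - 6) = p*(p + 2)*(p^3 + 3*p^2 - p - 3) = p*(p - 1)*(p + 2)*(p^2 + 4*p + 3) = p*(p - 1)*(p + 2)*(p + 3)*(p + 1)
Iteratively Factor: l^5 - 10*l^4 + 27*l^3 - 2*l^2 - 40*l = (l - 4)*(l^4 - 6*l^3 + 3*l^2 + 10*l) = (l - 5)*(l - 4)*(l^3 - l^2 - 2*l) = l*(l - 5)*(l - 4)*(l^2 - l - 2) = l*(l - 5)*(l - 4)*(l - 2)*(l + 1)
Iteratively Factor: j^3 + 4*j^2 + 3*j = (j)*(j^2 + 4*j + 3) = j*(j + 3)*(j + 1)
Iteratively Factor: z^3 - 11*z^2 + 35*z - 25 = (z - 5)*(z^2 - 6*z + 5) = (z - 5)^2*(z - 1)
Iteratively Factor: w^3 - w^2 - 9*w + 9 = (w - 3)*(w^2 + 2*w - 3) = (w - 3)*(w + 3)*(w - 1)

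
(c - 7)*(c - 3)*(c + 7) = c^3 - 3*c^2 - 49*c + 147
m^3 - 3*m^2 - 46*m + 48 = (m - 8)*(m - 1)*(m + 6)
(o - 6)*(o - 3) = o^2 - 9*o + 18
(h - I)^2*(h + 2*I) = h^3 + 3*h - 2*I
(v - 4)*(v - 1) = v^2 - 5*v + 4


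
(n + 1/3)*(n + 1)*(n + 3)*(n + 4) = n^4 + 25*n^3/3 + 65*n^2/3 + 55*n/3 + 4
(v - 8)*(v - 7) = v^2 - 15*v + 56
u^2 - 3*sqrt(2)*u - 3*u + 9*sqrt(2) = (u - 3)*(u - 3*sqrt(2))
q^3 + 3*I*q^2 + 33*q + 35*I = (q - 5*I)*(q + I)*(q + 7*I)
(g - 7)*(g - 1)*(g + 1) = g^3 - 7*g^2 - g + 7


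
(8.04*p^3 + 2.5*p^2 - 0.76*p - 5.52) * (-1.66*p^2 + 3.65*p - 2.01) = -13.3464*p^5 + 25.196*p^4 - 5.7738*p^3 + 1.3642*p^2 - 18.6204*p + 11.0952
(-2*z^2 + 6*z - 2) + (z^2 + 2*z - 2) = -z^2 + 8*z - 4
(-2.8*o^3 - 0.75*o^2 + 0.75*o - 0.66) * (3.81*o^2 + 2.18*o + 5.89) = -10.668*o^5 - 8.9615*o^4 - 15.2695*o^3 - 5.2971*o^2 + 2.9787*o - 3.8874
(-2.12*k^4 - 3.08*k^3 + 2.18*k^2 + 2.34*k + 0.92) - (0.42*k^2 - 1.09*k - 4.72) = -2.12*k^4 - 3.08*k^3 + 1.76*k^2 + 3.43*k + 5.64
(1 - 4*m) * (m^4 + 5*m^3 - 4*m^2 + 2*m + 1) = -4*m^5 - 19*m^4 + 21*m^3 - 12*m^2 - 2*m + 1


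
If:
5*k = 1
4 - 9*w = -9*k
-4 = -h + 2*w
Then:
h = 238/45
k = 1/5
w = 29/45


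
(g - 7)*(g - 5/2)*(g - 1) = g^3 - 21*g^2/2 + 27*g - 35/2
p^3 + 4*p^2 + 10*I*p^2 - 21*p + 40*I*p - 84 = (p + 4)*(p + 3*I)*(p + 7*I)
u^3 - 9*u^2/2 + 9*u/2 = u*(u - 3)*(u - 3/2)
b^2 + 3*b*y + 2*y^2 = (b + y)*(b + 2*y)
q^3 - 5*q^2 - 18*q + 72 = (q - 6)*(q - 3)*(q + 4)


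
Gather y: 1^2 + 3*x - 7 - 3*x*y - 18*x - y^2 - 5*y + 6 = -15*x - y^2 + y*(-3*x - 5)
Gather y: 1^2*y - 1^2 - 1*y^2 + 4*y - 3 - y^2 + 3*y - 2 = -2*y^2 + 8*y - 6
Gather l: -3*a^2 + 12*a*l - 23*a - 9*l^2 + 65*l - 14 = -3*a^2 - 23*a - 9*l^2 + l*(12*a + 65) - 14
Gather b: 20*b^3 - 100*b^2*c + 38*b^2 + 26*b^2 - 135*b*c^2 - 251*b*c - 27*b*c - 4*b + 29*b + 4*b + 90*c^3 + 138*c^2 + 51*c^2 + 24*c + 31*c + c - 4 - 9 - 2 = 20*b^3 + b^2*(64 - 100*c) + b*(-135*c^2 - 278*c + 29) + 90*c^3 + 189*c^2 + 56*c - 15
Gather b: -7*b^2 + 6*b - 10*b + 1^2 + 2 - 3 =-7*b^2 - 4*b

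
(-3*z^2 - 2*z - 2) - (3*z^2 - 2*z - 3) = 1 - 6*z^2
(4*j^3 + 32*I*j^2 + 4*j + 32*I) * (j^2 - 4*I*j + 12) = 4*j^5 + 16*I*j^4 + 180*j^3 + 400*I*j^2 + 176*j + 384*I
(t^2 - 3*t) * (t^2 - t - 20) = t^4 - 4*t^3 - 17*t^2 + 60*t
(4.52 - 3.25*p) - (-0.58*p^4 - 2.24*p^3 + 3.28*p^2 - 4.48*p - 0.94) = 0.58*p^4 + 2.24*p^3 - 3.28*p^2 + 1.23*p + 5.46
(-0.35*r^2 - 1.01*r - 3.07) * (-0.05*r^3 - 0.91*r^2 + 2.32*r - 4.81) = 0.0175*r^5 + 0.369*r^4 + 0.2606*r^3 + 2.134*r^2 - 2.2643*r + 14.7667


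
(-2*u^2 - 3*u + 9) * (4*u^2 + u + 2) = -8*u^4 - 14*u^3 + 29*u^2 + 3*u + 18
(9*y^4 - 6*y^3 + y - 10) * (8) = 72*y^4 - 48*y^3 + 8*y - 80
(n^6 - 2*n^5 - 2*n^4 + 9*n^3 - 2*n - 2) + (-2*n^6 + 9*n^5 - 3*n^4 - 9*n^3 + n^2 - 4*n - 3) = -n^6 + 7*n^5 - 5*n^4 + n^2 - 6*n - 5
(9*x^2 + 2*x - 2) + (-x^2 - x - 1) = 8*x^2 + x - 3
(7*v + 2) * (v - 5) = 7*v^2 - 33*v - 10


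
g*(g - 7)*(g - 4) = g^3 - 11*g^2 + 28*g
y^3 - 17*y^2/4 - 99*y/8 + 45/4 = (y - 6)*(y - 3/4)*(y + 5/2)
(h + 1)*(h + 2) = h^2 + 3*h + 2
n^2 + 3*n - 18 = (n - 3)*(n + 6)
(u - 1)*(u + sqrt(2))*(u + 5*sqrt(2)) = u^3 - u^2 + 6*sqrt(2)*u^2 - 6*sqrt(2)*u + 10*u - 10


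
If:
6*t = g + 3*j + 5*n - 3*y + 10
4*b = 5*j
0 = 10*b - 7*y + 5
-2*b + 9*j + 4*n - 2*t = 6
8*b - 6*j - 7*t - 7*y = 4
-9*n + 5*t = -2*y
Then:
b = 178/197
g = -15122/985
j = 712/985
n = -149/197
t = -2131/985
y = 395/197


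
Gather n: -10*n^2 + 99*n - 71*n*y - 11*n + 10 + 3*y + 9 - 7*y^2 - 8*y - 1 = -10*n^2 + n*(88 - 71*y) - 7*y^2 - 5*y + 18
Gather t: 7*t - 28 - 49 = 7*t - 77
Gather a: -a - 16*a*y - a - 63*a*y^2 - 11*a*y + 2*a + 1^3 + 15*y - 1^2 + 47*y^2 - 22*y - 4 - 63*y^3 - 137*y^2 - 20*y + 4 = a*(-63*y^2 - 27*y) - 63*y^3 - 90*y^2 - 27*y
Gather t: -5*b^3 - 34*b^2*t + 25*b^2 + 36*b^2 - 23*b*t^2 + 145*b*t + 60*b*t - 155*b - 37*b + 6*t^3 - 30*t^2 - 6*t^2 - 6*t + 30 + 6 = -5*b^3 + 61*b^2 - 192*b + 6*t^3 + t^2*(-23*b - 36) + t*(-34*b^2 + 205*b - 6) + 36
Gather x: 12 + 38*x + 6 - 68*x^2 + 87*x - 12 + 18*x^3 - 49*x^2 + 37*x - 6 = 18*x^3 - 117*x^2 + 162*x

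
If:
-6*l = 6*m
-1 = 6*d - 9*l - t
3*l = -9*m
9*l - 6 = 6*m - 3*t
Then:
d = 1/6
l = 0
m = 0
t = 2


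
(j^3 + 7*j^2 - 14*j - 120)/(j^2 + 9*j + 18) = (j^2 + j - 20)/(j + 3)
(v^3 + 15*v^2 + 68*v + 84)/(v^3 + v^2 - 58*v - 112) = (v + 6)/(v - 8)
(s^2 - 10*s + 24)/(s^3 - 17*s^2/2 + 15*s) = 2*(s - 4)/(s*(2*s - 5))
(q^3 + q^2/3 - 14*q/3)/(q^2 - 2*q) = q + 7/3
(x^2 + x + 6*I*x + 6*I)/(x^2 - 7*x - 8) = (x + 6*I)/(x - 8)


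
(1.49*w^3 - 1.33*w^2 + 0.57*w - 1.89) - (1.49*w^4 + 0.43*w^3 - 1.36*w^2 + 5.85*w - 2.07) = -1.49*w^4 + 1.06*w^3 + 0.03*w^2 - 5.28*w + 0.18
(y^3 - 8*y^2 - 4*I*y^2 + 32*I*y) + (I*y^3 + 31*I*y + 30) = y^3 + I*y^3 - 8*y^2 - 4*I*y^2 + 63*I*y + 30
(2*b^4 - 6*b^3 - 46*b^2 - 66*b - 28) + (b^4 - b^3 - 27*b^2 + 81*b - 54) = 3*b^4 - 7*b^3 - 73*b^2 + 15*b - 82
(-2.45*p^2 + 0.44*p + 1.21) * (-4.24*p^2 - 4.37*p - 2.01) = 10.388*p^4 + 8.8409*p^3 - 2.1287*p^2 - 6.1721*p - 2.4321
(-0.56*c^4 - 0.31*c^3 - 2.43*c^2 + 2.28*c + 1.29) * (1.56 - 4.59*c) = 2.5704*c^5 + 0.5493*c^4 + 10.6701*c^3 - 14.256*c^2 - 2.3643*c + 2.0124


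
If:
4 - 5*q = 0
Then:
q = 4/5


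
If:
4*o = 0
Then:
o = 0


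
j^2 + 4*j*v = j*(j + 4*v)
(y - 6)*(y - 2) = y^2 - 8*y + 12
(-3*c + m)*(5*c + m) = -15*c^2 + 2*c*m + m^2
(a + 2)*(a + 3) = a^2 + 5*a + 6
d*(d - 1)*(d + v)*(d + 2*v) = d^4 + 3*d^3*v - d^3 + 2*d^2*v^2 - 3*d^2*v - 2*d*v^2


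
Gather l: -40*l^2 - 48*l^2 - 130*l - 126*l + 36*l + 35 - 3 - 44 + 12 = -88*l^2 - 220*l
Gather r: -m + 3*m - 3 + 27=2*m + 24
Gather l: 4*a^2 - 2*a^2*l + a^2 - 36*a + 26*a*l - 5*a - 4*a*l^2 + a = 5*a^2 - 4*a*l^2 - 40*a + l*(-2*a^2 + 26*a)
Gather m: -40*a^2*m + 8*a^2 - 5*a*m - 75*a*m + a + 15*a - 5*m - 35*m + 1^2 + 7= 8*a^2 + 16*a + m*(-40*a^2 - 80*a - 40) + 8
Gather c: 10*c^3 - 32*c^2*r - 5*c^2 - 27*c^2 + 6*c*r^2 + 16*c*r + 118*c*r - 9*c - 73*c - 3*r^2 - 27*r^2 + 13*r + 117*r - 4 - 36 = 10*c^3 + c^2*(-32*r - 32) + c*(6*r^2 + 134*r - 82) - 30*r^2 + 130*r - 40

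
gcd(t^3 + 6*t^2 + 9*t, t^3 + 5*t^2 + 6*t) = t^2 + 3*t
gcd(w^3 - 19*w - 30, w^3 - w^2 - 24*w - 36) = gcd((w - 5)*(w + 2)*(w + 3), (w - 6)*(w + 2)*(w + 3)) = w^2 + 5*w + 6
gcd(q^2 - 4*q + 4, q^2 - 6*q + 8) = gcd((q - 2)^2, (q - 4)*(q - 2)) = q - 2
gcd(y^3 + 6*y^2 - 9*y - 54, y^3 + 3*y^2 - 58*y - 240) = y + 6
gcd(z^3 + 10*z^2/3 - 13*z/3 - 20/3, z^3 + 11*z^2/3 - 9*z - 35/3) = z + 1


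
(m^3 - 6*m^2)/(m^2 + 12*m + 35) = m^2*(m - 6)/(m^2 + 12*m + 35)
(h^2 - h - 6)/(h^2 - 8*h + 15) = (h + 2)/(h - 5)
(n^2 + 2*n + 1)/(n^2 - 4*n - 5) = (n + 1)/(n - 5)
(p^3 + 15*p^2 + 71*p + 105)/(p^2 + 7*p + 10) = (p^2 + 10*p + 21)/(p + 2)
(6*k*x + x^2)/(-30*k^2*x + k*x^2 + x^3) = 1/(-5*k + x)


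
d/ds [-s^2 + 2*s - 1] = 2 - 2*s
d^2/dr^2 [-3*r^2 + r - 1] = -6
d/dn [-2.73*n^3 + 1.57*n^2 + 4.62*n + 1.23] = -8.19*n^2 + 3.14*n + 4.62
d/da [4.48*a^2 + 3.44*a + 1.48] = 8.96*a + 3.44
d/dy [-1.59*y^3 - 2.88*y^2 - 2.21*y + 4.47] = -4.77*y^2 - 5.76*y - 2.21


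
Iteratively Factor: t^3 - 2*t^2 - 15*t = (t + 3)*(t^2 - 5*t) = (t - 5)*(t + 3)*(t)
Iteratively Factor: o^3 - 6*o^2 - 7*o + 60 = (o + 3)*(o^2 - 9*o + 20) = (o - 4)*(o + 3)*(o - 5)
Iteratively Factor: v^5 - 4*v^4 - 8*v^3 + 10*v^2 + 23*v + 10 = (v + 1)*(v^4 - 5*v^3 - 3*v^2 + 13*v + 10) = (v - 2)*(v + 1)*(v^3 - 3*v^2 - 9*v - 5) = (v - 2)*(v + 1)^2*(v^2 - 4*v - 5) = (v - 2)*(v + 1)^3*(v - 5)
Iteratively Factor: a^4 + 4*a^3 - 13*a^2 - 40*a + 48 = (a + 4)*(a^3 - 13*a + 12) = (a - 3)*(a + 4)*(a^2 + 3*a - 4) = (a - 3)*(a + 4)^2*(a - 1)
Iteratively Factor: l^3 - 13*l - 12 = (l + 3)*(l^2 - 3*l - 4) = (l - 4)*(l + 3)*(l + 1)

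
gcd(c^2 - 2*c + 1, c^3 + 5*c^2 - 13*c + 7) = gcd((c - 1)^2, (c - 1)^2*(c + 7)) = c^2 - 2*c + 1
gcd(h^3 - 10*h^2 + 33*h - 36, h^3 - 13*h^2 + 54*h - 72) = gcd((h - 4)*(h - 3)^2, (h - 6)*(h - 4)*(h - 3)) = h^2 - 7*h + 12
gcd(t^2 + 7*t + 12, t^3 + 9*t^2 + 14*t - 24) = t + 4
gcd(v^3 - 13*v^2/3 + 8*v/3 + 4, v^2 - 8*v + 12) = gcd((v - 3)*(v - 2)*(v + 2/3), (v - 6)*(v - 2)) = v - 2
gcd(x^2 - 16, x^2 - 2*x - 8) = x - 4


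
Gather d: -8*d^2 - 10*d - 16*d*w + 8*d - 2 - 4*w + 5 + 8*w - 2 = -8*d^2 + d*(-16*w - 2) + 4*w + 1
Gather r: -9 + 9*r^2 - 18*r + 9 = 9*r^2 - 18*r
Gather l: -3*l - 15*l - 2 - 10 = -18*l - 12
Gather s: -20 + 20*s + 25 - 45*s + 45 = 50 - 25*s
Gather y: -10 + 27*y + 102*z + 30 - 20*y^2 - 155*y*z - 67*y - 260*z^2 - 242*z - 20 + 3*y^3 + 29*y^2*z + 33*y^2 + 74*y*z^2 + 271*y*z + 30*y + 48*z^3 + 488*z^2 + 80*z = 3*y^3 + y^2*(29*z + 13) + y*(74*z^2 + 116*z - 10) + 48*z^3 + 228*z^2 - 60*z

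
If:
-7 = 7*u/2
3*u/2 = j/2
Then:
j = -6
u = -2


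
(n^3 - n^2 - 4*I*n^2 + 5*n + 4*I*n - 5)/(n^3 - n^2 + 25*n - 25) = (n + I)/(n + 5*I)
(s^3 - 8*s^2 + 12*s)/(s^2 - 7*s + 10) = s*(s - 6)/(s - 5)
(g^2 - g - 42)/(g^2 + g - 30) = (g - 7)/(g - 5)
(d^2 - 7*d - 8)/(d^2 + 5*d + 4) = (d - 8)/(d + 4)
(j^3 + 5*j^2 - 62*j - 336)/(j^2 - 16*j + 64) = (j^2 + 13*j + 42)/(j - 8)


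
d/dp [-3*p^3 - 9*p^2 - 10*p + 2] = -9*p^2 - 18*p - 10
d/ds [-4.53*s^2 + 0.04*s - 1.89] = 0.04 - 9.06*s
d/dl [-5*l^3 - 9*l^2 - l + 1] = -15*l^2 - 18*l - 1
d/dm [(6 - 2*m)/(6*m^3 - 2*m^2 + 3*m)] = 2*(12*m^3 - 56*m^2 + 12*m - 9)/(m^2*(36*m^4 - 24*m^3 + 40*m^2 - 12*m + 9))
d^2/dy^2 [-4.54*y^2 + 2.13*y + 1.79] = -9.08000000000000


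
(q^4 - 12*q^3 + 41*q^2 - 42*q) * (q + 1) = q^5 - 11*q^4 + 29*q^3 - q^2 - 42*q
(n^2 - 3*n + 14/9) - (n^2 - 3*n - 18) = 176/9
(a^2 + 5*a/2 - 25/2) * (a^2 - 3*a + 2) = a^4 - a^3/2 - 18*a^2 + 85*a/2 - 25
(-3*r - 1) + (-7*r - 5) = -10*r - 6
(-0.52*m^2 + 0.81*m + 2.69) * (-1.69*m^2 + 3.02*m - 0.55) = 0.8788*m^4 - 2.9393*m^3 - 1.8139*m^2 + 7.6783*m - 1.4795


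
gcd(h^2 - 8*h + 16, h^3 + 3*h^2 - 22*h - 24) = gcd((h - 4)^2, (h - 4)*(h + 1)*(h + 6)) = h - 4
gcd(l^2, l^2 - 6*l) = l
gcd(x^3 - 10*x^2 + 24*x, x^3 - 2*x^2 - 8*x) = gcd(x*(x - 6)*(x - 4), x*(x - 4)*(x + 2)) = x^2 - 4*x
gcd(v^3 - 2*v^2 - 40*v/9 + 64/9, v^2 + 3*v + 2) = v + 2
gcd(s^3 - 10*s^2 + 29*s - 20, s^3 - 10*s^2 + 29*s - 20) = s^3 - 10*s^2 + 29*s - 20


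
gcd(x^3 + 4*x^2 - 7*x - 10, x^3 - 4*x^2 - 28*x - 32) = 1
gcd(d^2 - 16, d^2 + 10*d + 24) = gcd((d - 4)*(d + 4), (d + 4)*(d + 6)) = d + 4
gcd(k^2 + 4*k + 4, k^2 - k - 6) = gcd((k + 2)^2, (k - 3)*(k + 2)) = k + 2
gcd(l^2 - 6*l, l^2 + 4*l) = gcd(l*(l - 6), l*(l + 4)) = l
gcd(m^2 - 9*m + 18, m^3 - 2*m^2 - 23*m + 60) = m - 3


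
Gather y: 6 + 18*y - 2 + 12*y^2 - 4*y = 12*y^2 + 14*y + 4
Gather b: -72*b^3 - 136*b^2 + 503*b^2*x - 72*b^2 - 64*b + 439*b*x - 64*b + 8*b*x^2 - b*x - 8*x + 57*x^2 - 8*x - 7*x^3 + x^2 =-72*b^3 + b^2*(503*x - 208) + b*(8*x^2 + 438*x - 128) - 7*x^3 + 58*x^2 - 16*x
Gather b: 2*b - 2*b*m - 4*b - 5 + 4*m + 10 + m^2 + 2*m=b*(-2*m - 2) + m^2 + 6*m + 5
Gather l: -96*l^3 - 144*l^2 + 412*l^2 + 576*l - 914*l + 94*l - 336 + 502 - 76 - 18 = -96*l^3 + 268*l^2 - 244*l + 72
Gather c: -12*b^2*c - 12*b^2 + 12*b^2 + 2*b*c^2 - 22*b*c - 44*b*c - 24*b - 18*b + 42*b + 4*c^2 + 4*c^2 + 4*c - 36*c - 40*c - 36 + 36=c^2*(2*b + 8) + c*(-12*b^2 - 66*b - 72)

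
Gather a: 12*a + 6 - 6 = 12*a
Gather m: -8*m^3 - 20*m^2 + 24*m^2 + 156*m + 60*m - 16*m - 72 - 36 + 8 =-8*m^3 + 4*m^2 + 200*m - 100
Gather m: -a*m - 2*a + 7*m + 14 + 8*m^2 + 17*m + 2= -2*a + 8*m^2 + m*(24 - a) + 16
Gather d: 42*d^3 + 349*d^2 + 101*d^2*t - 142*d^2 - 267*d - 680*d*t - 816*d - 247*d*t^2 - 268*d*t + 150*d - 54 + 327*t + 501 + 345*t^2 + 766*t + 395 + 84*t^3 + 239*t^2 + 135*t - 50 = 42*d^3 + d^2*(101*t + 207) + d*(-247*t^2 - 948*t - 933) + 84*t^3 + 584*t^2 + 1228*t + 792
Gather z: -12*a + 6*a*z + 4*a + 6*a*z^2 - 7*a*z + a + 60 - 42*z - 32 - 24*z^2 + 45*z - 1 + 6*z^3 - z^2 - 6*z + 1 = -7*a + 6*z^3 + z^2*(6*a - 25) + z*(-a - 3) + 28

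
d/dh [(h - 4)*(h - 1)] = 2*h - 5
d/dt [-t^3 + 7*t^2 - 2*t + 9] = -3*t^2 + 14*t - 2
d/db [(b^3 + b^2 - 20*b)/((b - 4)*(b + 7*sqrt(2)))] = (b^2 + 14*sqrt(2)*b + 35*sqrt(2))/(b^2 + 14*sqrt(2)*b + 98)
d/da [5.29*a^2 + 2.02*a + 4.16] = 10.58*a + 2.02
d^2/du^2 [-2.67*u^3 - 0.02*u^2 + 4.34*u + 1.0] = -16.02*u - 0.04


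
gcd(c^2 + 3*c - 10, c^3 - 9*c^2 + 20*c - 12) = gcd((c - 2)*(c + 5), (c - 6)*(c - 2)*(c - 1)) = c - 2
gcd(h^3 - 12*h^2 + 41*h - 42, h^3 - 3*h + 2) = 1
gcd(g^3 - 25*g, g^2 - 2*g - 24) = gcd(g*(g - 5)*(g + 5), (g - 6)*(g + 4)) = 1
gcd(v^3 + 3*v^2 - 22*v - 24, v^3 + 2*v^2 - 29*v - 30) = v^2 + 7*v + 6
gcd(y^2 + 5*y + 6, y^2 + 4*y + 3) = y + 3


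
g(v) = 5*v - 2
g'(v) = 5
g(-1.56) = -9.80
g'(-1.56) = 5.00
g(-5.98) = -31.90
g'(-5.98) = 5.00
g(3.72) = 16.60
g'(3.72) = 5.00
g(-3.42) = -19.10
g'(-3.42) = 5.00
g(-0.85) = -6.25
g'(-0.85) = 5.00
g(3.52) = 15.60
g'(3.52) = 5.00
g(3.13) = 13.65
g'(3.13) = 5.00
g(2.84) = 12.20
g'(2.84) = 5.00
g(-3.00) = -17.00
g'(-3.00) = 5.00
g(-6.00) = -32.00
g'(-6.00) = 5.00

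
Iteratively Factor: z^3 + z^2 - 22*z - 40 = (z + 4)*(z^2 - 3*z - 10) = (z - 5)*(z + 4)*(z + 2)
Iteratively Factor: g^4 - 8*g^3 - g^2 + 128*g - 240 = (g - 4)*(g^3 - 4*g^2 - 17*g + 60) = (g - 4)*(g + 4)*(g^2 - 8*g + 15) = (g - 4)*(g - 3)*(g + 4)*(g - 5)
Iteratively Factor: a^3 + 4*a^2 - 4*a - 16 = (a + 2)*(a^2 + 2*a - 8) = (a + 2)*(a + 4)*(a - 2)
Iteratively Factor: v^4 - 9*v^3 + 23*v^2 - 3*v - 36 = (v - 4)*(v^3 - 5*v^2 + 3*v + 9) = (v - 4)*(v - 3)*(v^2 - 2*v - 3) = (v - 4)*(v - 3)*(v + 1)*(v - 3)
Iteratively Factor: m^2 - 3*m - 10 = (m - 5)*(m + 2)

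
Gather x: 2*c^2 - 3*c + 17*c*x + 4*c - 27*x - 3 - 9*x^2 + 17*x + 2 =2*c^2 + c - 9*x^2 + x*(17*c - 10) - 1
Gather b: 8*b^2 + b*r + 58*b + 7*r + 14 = 8*b^2 + b*(r + 58) + 7*r + 14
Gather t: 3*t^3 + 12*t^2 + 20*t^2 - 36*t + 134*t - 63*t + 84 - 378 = 3*t^3 + 32*t^2 + 35*t - 294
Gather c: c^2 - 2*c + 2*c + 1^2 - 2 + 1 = c^2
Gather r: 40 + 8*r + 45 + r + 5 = 9*r + 90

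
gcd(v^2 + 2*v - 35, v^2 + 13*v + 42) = v + 7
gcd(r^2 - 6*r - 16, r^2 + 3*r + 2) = r + 2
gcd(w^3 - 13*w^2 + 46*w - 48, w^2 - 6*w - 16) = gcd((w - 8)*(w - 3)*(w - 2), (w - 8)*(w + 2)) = w - 8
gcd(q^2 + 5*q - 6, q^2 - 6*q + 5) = q - 1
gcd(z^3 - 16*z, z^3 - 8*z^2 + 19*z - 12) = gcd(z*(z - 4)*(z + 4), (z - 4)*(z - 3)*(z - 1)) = z - 4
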